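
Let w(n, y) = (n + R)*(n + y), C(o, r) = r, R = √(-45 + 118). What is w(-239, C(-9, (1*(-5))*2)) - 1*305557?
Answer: -246046 - 249*√73 ≈ -2.4817e+5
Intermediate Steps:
R = √73 ≈ 8.5440
w(n, y) = (n + y)*(n + √73) (w(n, y) = (n + √73)*(n + y) = (n + y)*(n + √73))
w(-239, C(-9, (1*(-5))*2)) - 1*305557 = ((-239)² - 239*1*(-5)*2 - 239*√73 + ((1*(-5))*2)*√73) - 1*305557 = (57121 - (-1195)*2 - 239*√73 + (-5*2)*√73) - 305557 = (57121 - 239*(-10) - 239*√73 - 10*√73) - 305557 = (57121 + 2390 - 239*√73 - 10*√73) - 305557 = (59511 - 249*√73) - 305557 = -246046 - 249*√73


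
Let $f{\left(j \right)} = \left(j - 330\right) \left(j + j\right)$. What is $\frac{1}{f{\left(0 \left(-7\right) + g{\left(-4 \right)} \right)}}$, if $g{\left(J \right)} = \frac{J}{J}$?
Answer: $- \frac{1}{658} \approx -0.0015198$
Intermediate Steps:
$g{\left(J \right)} = 1$
$f{\left(j \right)} = 2 j \left(-330 + j\right)$ ($f{\left(j \right)} = \left(-330 + j\right) 2 j = 2 j \left(-330 + j\right)$)
$\frac{1}{f{\left(0 \left(-7\right) + g{\left(-4 \right)} \right)}} = \frac{1}{2 \left(0 \left(-7\right) + 1\right) \left(-330 + \left(0 \left(-7\right) + 1\right)\right)} = \frac{1}{2 \left(0 + 1\right) \left(-330 + \left(0 + 1\right)\right)} = \frac{1}{2 \cdot 1 \left(-330 + 1\right)} = \frac{1}{2 \cdot 1 \left(-329\right)} = \frac{1}{-658} = - \frac{1}{658}$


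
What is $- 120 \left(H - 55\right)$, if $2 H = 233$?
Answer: $-7380$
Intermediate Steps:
$H = \frac{233}{2}$ ($H = \frac{1}{2} \cdot 233 = \frac{233}{2} \approx 116.5$)
$- 120 \left(H - 55\right) = - 120 \left(\frac{233}{2} - 55\right) = \left(-120\right) \frac{123}{2} = -7380$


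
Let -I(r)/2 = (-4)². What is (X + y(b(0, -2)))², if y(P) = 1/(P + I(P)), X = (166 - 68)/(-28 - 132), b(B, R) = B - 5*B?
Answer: 10609/25600 ≈ 0.41441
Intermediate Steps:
I(r) = -32 (I(r) = -2*(-4)² = -2*16 = -32)
b(B, R) = -4*B
X = -49/80 (X = 98/(-160) = 98*(-1/160) = -49/80 ≈ -0.61250)
y(P) = 1/(-32 + P) (y(P) = 1/(P - 32) = 1/(-32 + P))
(X + y(b(0, -2)))² = (-49/80 + 1/(-32 - 4*0))² = (-49/80 + 1/(-32 + 0))² = (-49/80 + 1/(-32))² = (-49/80 - 1/32)² = (-103/160)² = 10609/25600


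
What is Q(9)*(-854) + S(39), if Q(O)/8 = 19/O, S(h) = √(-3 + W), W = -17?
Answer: -129808/9 + 2*I*√5 ≈ -14423.0 + 4.4721*I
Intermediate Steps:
S(h) = 2*I*√5 (S(h) = √(-3 - 17) = √(-20) = 2*I*√5)
Q(O) = 152/O (Q(O) = 8*(19/O) = 152/O)
Q(9)*(-854) + S(39) = (152/9)*(-854) + 2*I*√5 = -129808/9 + 2*I*√5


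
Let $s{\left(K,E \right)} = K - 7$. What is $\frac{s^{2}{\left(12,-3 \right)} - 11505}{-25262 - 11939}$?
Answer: $\frac{11480}{37201} \approx 0.30859$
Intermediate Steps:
$s{\left(K,E \right)} = -7 + K$ ($s{\left(K,E \right)} = K - 7 = -7 + K$)
$\frac{s^{2}{\left(12,-3 \right)} - 11505}{-25262 - 11939} = \frac{\left(-7 + 12\right)^{2} - 11505}{-25262 - 11939} = \frac{5^{2} - 11505}{-37201} = \left(25 - 11505\right) \left(- \frac{1}{37201}\right) = \left(-11480\right) \left(- \frac{1}{37201}\right) = \frac{11480}{37201}$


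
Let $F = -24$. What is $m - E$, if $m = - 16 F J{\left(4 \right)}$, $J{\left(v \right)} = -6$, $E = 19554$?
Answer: $-21858$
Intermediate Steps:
$m = -2304$ ($m = \left(-16\right) \left(-24\right) \left(-6\right) = 384 \left(-6\right) = -2304$)
$m - E = -2304 - 19554 = -21858$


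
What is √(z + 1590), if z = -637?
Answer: √953 ≈ 30.871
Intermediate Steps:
√(z + 1590) = √(-637 + 1590) = √953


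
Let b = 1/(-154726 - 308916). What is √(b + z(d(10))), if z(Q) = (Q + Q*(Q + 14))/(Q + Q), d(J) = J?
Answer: 7*√13709430298/231821 ≈ 3.5355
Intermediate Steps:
b = -1/463642 (b = 1/(-463642) = -1/463642 ≈ -2.1568e-6)
z(Q) = (Q + Q*(14 + Q))/(2*Q) (z(Q) = (Q + Q*(14 + Q))/((2*Q)) = (Q + Q*(14 + Q))*(1/(2*Q)) = (Q + Q*(14 + Q))/(2*Q))
√(b + z(d(10))) = √(-1/463642 + (15/2 + (½)*10)) = √(-1/463642 + (15/2 + 5)) = √(-1/463642 + 25/2) = √(2897762/231821) = 7*√13709430298/231821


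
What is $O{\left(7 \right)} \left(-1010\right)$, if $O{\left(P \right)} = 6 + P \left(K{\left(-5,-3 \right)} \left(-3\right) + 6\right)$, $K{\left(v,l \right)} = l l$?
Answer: $142410$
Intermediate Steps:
$K{\left(v,l \right)} = l^{2}$
$O{\left(P \right)} = 6 - 21 P$ ($O{\left(P \right)} = 6 + P \left(\left(-3\right)^{2} \left(-3\right) + 6\right) = 6 + P \left(9 \left(-3\right) + 6\right) = 6 + P \left(-27 + 6\right) = 6 + P \left(-21\right) = 6 - 21 P$)
$O{\left(7 \right)} \left(-1010\right) = \left(6 - 147\right) \left(-1010\right) = \left(-141\right) \left(-1010\right) = 142410$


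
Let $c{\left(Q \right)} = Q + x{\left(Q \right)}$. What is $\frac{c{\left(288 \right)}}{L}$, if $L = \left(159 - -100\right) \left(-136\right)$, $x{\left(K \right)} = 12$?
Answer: $- \frac{75}{8806} \approx -0.0085169$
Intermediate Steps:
$c{\left(Q \right)} = 12 + Q$ ($c{\left(Q \right)} = Q + 12 = 12 + Q$)
$L = -35224$ ($L = \left(159 + 100\right) \left(-136\right) = 259 \left(-136\right) = -35224$)
$\frac{c{\left(288 \right)}}{L} = \frac{12 + 288}{-35224} = 300 \left(- \frac{1}{35224}\right) = - \frac{75}{8806}$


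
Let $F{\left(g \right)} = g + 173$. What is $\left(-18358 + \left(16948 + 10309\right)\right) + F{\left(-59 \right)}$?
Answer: $9013$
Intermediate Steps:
$F{\left(g \right)} = 173 + g$
$\left(-18358 + \left(16948 + 10309\right)\right) + F{\left(-59 \right)} = \left(-18358 + \left(16948 + 10309\right)\right) + \left(173 - 59\right) = \left(-18358 + 27257\right) + 114 = 8899 + 114 = 9013$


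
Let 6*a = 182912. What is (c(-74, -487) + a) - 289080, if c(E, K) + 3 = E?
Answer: -776015/3 ≈ -2.5867e+5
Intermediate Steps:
c(E, K) = -3 + E
a = 91456/3 (a = (⅙)*182912 = 91456/3 ≈ 30485.)
(c(-74, -487) + a) - 289080 = ((-3 - 74) + 91456/3) - 289080 = (-77 + 91456/3) - 289080 = 91225/3 - 289080 = -776015/3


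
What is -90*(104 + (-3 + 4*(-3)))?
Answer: -8010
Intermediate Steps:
-90*(104 + (-3 + 4*(-3))) = -90*(104 + (-3 - 12)) = -90*(104 - 15) = -90*89 = -8010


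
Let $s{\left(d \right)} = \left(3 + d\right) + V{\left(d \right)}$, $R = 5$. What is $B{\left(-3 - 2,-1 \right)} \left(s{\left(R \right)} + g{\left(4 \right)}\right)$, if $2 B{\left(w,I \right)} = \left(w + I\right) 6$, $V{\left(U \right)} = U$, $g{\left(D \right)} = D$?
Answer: $-306$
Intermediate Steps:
$B{\left(w,I \right)} = 3 I + 3 w$ ($B{\left(w,I \right)} = \frac{\left(w + I\right) 6}{2} = \frac{\left(I + w\right) 6}{2} = \frac{6 I + 6 w}{2} = 3 I + 3 w$)
$s{\left(d \right)} = 3 + 2 d$ ($s{\left(d \right)} = \left(3 + d\right) + d = 3 + 2 d$)
$B{\left(-3 - 2,-1 \right)} \left(s{\left(R \right)} + g{\left(4 \right)}\right) = \left(3 \left(-1\right) + 3 \left(-3 - 2\right)\right) \left(\left(3 + 2 \cdot 5\right) + 4\right) = \left(-3 + 3 \left(-3 - 2\right)\right) \left(\left(3 + 10\right) + 4\right) = \left(-3 + 3 \left(-5\right)\right) \left(13 + 4\right) = \left(-3 - 15\right) 17 = \left(-18\right) 17 = -306$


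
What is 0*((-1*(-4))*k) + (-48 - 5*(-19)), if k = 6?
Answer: 47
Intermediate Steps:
0*((-1*(-4))*k) + (-48 - 5*(-19)) = 0*(-1*(-4)*6) + (-48 - 5*(-19)) = 0*(4*6) + (-48 + 95) = 0*24 + 47 = 0 + 47 = 47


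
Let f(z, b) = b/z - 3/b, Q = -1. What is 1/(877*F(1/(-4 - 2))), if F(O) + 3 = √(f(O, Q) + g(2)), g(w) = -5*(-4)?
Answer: 3/17540 + √29/17540 ≈ 0.00047806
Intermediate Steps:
g(w) = 20
f(z, b) = -3/b + b/z
F(O) = -3 + √(23 - 1/O) (F(O) = -3 + √((-3/(-1) - 1/O) + 20) = -3 + √((-3*(-1) - 1/O) + 20) = -3 + √((3 - 1/O) + 20) = -3 + √(23 - 1/O))
1/(877*F(1/(-4 - 2))) = 1/(877*(-3 + √(23 - 1/(1/(-4 - 2))))) = 1/(877*(-3 + √(23 - 1/(1/(-6))))) = 1/(877*(-3 + √(23 - 1/(-⅙)))) = 1/(877*(-3 + √(23 - 1*(-6)))) = 1/(877*(-3 + √(23 + 6))) = 1/(877*(-3 + √29)) = 1/(-2631 + 877*√29)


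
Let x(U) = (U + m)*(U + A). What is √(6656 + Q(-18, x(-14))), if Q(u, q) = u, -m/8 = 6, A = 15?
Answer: √6638 ≈ 81.474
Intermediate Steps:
m = -48 (m = -8*6 = -48)
x(U) = (-48 + U)*(15 + U) (x(U) = (U - 48)*(U + 15) = (-48 + U)*(15 + U))
√(6656 + Q(-18, x(-14))) = √(6656 - 18) = √6638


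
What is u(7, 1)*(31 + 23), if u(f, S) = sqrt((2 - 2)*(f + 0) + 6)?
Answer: 54*sqrt(6) ≈ 132.27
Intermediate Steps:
u(f, S) = sqrt(6) (u(f, S) = sqrt(0*f + 6) = sqrt(0 + 6) = sqrt(6))
u(7, 1)*(31 + 23) = sqrt(6)*(31 + 23) = sqrt(6)*54 = 54*sqrt(6)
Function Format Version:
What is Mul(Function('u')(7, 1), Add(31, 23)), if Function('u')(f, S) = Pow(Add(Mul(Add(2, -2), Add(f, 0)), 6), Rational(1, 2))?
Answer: Mul(54, Pow(6, Rational(1, 2))) ≈ 132.27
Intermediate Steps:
Function('u')(f, S) = Pow(6, Rational(1, 2)) (Function('u')(f, S) = Pow(Add(Mul(0, f), 6), Rational(1, 2)) = Pow(Add(0, 6), Rational(1, 2)) = Pow(6, Rational(1, 2)))
Mul(Function('u')(7, 1), Add(31, 23)) = Mul(Pow(6, Rational(1, 2)), Add(31, 23)) = Mul(Pow(6, Rational(1, 2)), 54) = Mul(54, Pow(6, Rational(1, 2)))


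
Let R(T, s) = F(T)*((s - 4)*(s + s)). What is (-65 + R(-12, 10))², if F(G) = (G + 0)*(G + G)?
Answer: 1189905025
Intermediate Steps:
F(G) = 2*G² (F(G) = G*(2*G) = 2*G²)
R(T, s) = 4*s*T²*(-4 + s) (R(T, s) = (2*T²)*((s - 4)*(s + s)) = (2*T²)*((-4 + s)*(2*s)) = (2*T²)*(2*s*(-4 + s)) = 4*s*T²*(-4 + s))
(-65 + R(-12, 10))² = (-65 + 4*10*(-12)²*(-4 + 10))² = (-65 + 4*10*144*6)² = (-65 + 34560)² = 34495² = 1189905025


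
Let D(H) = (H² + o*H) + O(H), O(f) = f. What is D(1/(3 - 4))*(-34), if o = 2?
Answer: 68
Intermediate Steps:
D(H) = H² + 3*H (D(H) = (H² + 2*H) + H = H² + 3*H)
D(1/(3 - 4))*(-34) = ((3 + 1/(3 - 4))/(3 - 4))*(-34) = ((3 + 1/(-1))/(-1))*(-34) = -(3 - 1)*(-34) = -1*2*(-34) = -2*(-34) = 68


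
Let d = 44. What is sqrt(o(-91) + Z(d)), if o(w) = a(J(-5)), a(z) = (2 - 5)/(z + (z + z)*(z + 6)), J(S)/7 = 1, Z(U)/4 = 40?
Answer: sqrt(70553)/21 ≈ 12.648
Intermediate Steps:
Z(U) = 160 (Z(U) = 4*40 = 160)
J(S) = 7 (J(S) = 7*1 = 7)
a(z) = -3/(z + 2*z*(6 + z)) (a(z) = -3/(z + (2*z)*(6 + z)) = -3/(z + 2*z*(6 + z)))
o(w) = -1/63 (o(w) = -3/(7*(13 + 2*7)) = -3*1/7/(13 + 14) = -3*1/7/27 = -3*1/7*1/27 = -1/63)
sqrt(o(-91) + Z(d)) = sqrt(-1/63 + 160) = sqrt(10079/63) = sqrt(70553)/21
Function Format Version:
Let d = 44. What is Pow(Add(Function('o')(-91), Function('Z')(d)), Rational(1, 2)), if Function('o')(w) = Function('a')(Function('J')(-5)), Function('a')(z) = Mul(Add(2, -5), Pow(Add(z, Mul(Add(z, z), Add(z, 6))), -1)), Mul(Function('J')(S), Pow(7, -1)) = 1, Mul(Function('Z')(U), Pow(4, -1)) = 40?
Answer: Mul(Rational(1, 21), Pow(70553, Rational(1, 2))) ≈ 12.648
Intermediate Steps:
Function('Z')(U) = 160 (Function('Z')(U) = Mul(4, 40) = 160)
Function('J')(S) = 7 (Function('J')(S) = Mul(7, 1) = 7)
Function('a')(z) = Mul(-3, Pow(Add(z, Mul(2, z, Add(6, z))), -1)) (Function('a')(z) = Mul(-3, Pow(Add(z, Mul(Mul(2, z), Add(6, z))), -1)) = Mul(-3, Pow(Add(z, Mul(2, z, Add(6, z))), -1)))
Function('o')(w) = Rational(-1, 63) (Function('o')(w) = Mul(-3, Pow(7, -1), Pow(Add(13, Mul(2, 7)), -1)) = Mul(-3, Rational(1, 7), Pow(Add(13, 14), -1)) = Mul(-3, Rational(1, 7), Pow(27, -1)) = Mul(-3, Rational(1, 7), Rational(1, 27)) = Rational(-1, 63))
Pow(Add(Function('o')(-91), Function('Z')(d)), Rational(1, 2)) = Pow(Add(Rational(-1, 63), 160), Rational(1, 2)) = Pow(Rational(10079, 63), Rational(1, 2)) = Mul(Rational(1, 21), Pow(70553, Rational(1, 2)))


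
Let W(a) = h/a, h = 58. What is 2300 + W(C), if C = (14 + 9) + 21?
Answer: 50629/22 ≈ 2301.3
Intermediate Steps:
C = 44 (C = 23 + 21 = 44)
W(a) = 58/a
2300 + W(C) = 2300 + 58/44 = 2300 + 58*(1/44) = 2300 + 29/22 = 50629/22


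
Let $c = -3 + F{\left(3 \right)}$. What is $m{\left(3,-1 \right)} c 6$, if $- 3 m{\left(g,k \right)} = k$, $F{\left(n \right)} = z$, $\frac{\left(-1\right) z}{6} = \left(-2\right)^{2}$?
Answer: $-54$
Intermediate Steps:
$z = -24$ ($z = - 6 \left(-2\right)^{2} = \left(-6\right) 4 = -24$)
$F{\left(n \right)} = -24$
$m{\left(g,k \right)} = - \frac{k}{3}$
$c = -27$ ($c = -3 - 24 = -27$)
$m{\left(3,-1 \right)} c 6 = \left(- \frac{1}{3}\right) \left(-1\right) \left(-27\right) 6 = \frac{1}{3} \left(-27\right) 6 = \left(-9\right) 6 = -54$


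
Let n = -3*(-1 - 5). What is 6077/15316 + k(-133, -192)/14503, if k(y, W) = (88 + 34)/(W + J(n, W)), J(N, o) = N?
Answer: 7666787321/19325131476 ≈ 0.39673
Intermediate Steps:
n = 18 (n = -3*(-6) = 18)
k(y, W) = 122/(18 + W) (k(y, W) = (88 + 34)/(W + 18) = 122/(18 + W))
6077/15316 + k(-133, -192)/14503 = 6077/15316 + (122/(18 - 192))/14503 = 6077*(1/15316) + (122/(-174))*(1/14503) = 6077/15316 + (122*(-1/174))*(1/14503) = 6077/15316 - 61/87*1/14503 = 6077/15316 - 61/1261761 = 7666787321/19325131476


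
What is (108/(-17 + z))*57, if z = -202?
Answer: -2052/73 ≈ -28.110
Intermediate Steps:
(108/(-17 + z))*57 = (108/(-17 - 202))*57 = (108/(-219))*57 = (108*(-1/219))*57 = -36/73*57 = -2052/73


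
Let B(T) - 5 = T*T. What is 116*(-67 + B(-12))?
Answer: 9512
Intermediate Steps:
B(T) = 5 + T² (B(T) = 5 + T*T = 5 + T²)
116*(-67 + B(-12)) = 116*(-67 + (5 + (-12)²)) = 116*(-67 + (5 + 144)) = 116*(-67 + 149) = 116*82 = 9512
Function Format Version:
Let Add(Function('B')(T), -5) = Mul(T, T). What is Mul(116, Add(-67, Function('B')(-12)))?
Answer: 9512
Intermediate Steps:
Function('B')(T) = Add(5, Pow(T, 2)) (Function('B')(T) = Add(5, Mul(T, T)) = Add(5, Pow(T, 2)))
Mul(116, Add(-67, Function('B')(-12))) = Mul(116, Add(-67, Add(5, Pow(-12, 2)))) = Mul(116, Add(-67, Add(5, 144))) = Mul(116, Add(-67, 149)) = Mul(116, 82) = 9512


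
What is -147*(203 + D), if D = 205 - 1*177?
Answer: -33957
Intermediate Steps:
D = 28 (D = 205 - 177 = 28)
-147*(203 + D) = -147*(203 + 28) = -147*231 = -33957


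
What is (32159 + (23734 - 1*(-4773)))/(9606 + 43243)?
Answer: 60666/52849 ≈ 1.1479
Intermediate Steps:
(32159 + (23734 - 1*(-4773)))/(9606 + 43243) = (32159 + (23734 + 4773))/52849 = (32159 + 28507)*(1/52849) = 60666*(1/52849) = 60666/52849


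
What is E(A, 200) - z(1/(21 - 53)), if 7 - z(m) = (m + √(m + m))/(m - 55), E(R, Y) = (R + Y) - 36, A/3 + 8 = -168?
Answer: -653330/1761 - 8*I/1761 ≈ -371.0 - 0.0045429*I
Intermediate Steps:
A = -528 (A = -24 + 3*(-168) = -24 - 504 = -528)
E(R, Y) = -36 + R + Y
z(m) = 7 - (m + √2*√m)/(-55 + m) (z(m) = 7 - (m + √(m + m))/(m - 55) = 7 - (m + √(2*m))/(-55 + m) = 7 - (m + √2*√m)/(-55 + m))
E(A, 200) - z(1/(21 - 53)) = (-36 - 528 + 200) - (-385 + 6/(21 - 53) - √2*√(1/(21 - 53)))/(-55 + 1/(21 - 53)) = -364 - (-385 + 6/(-32) - √2*√(1/(-32)))/(-55 + 1/(-32)) = -364 - (-385 + 6*(-1/32) - √2*√(-1/32))/(-55 - 1/32) = -364 - (-385 - 3/16 - √2*I*√2/8)/(-1761/32) = -364 - (-32)*(-385 - 3/16 - I/4)/1761 = -364 - (-32)*(-6163/16 - I/4)/1761 = -364 - (12326/1761 + 8*I/1761) = -364 + (-12326/1761 - 8*I/1761) = -653330/1761 - 8*I/1761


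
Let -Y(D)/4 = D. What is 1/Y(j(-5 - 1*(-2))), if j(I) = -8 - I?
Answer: 1/20 ≈ 0.050000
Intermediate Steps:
Y(D) = -4*D
1/Y(j(-5 - 1*(-2))) = 1/(-4*(-8 - (-5 - 1*(-2)))) = 1/(-4*(-8 - (-5 + 2))) = 1/(-4*(-8 - 1*(-3))) = 1/(-4*(-8 + 3)) = 1/(-4*(-5)) = 1/20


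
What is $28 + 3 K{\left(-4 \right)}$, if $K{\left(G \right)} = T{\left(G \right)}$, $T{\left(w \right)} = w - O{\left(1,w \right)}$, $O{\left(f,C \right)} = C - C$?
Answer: $16$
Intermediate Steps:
$O{\left(f,C \right)} = 0$
$T{\left(w \right)} = w$ ($T{\left(w \right)} = w - 0 = w + 0 = w$)
$K{\left(G \right)} = G$
$28 + 3 K{\left(-4 \right)} = 28 + 3 \left(-4\right) = 28 - 12 = 16$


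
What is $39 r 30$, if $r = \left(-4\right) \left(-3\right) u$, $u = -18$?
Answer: $-252720$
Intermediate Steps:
$r = -216$ ($r = \left(-4\right) \left(-3\right) \left(-18\right) = 12 \left(-18\right) = -216$)
$39 r 30 = 39 \left(-216\right) 30 = \left(-8424\right) 30 = -252720$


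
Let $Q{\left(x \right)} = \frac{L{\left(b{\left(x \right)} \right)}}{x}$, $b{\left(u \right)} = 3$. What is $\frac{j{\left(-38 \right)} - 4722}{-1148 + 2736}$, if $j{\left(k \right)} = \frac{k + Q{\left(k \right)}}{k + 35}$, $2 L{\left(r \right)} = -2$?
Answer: $- \frac{178955}{60344} \approx -2.9656$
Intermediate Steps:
$L{\left(r \right)} = -1$ ($L{\left(r \right)} = \frac{1}{2} \left(-2\right) = -1$)
$Q{\left(x \right)} = - \frac{1}{x}$
$j{\left(k \right)} = \frac{k - \frac{1}{k}}{35 + k}$ ($j{\left(k \right)} = \frac{k - \frac{1}{k}}{k + 35} = \frac{k - \frac{1}{k}}{35 + k}$)
$\frac{j{\left(-38 \right)} - 4722}{-1148 + 2736} = \frac{\frac{-1 + \left(-38\right)^{2}}{\left(-38\right) \left(35 - 38\right)} - 4722}{-1148 + 2736} = \frac{- \frac{-1 + 1444}{38 \left(-3\right)} - 4722}{1588} = \left(\left(- \frac{1}{38}\right) \left(- \frac{1}{3}\right) 1443 - 4722\right) \frac{1}{1588} = \left(\frac{481}{38} - 4722\right) \frac{1}{1588} = \left(- \frac{178955}{38}\right) \frac{1}{1588} = - \frac{178955}{60344}$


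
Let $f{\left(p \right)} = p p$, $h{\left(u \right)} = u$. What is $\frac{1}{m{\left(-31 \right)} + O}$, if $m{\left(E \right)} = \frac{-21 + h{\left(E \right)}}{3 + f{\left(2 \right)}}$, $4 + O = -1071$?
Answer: $- \frac{7}{7577} \approx -0.00092385$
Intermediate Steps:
$O = -1075$ ($O = -4 - 1071 = -1075$)
$f{\left(p \right)} = p^{2}$
$m{\left(E \right)} = -3 + \frac{E}{7}$ ($m{\left(E \right)} = \frac{-21 + E}{3 + 2^{2}} = \frac{-21 + E}{3 + 4} = \frac{-21 + E}{7} = \left(-21 + E\right) \frac{1}{7} = -3 + \frac{E}{7}$)
$\frac{1}{m{\left(-31 \right)} + O} = \frac{1}{\left(-3 + \frac{1}{7} \left(-31\right)\right) - 1075} = \frac{1}{\left(-3 - \frac{31}{7}\right) - 1075} = \frac{1}{- \frac{52}{7} - 1075} = \frac{1}{- \frac{7577}{7}} = - \frac{7}{7577}$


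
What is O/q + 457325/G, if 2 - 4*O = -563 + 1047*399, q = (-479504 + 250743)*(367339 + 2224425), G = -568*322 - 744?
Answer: -13557273460997911/5443957523077528 ≈ -2.4903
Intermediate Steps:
G = -183640 (G = -182896 - 744 = -183640)
q = -592894524404 (q = -228761*2591764 = -592894524404)
O = -104297 (O = ½ - (-563 + 1047*399)/4 = ½ - (-563 + 417753)/4 = ½ - ¼*417190 = ½ - 208595/2 = -104297)
O/q + 457325/G = -104297/(-592894524404) + 457325/(-183640) = -104297*(-1/592894524404) + 457325*(-1/183640) = 104297/592894524404 - 91465/36728 = -13557273460997911/5443957523077528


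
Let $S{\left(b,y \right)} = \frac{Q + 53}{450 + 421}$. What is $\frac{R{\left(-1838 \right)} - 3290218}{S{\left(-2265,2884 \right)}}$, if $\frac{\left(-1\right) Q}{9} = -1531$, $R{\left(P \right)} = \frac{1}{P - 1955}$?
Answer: $- \frac{119449484375}{576536} \approx -2.0718 \cdot 10^{5}$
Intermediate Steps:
$R{\left(P \right)} = \frac{1}{-1955 + P}$
$Q = 13779$ ($Q = \left(-9\right) \left(-1531\right) = 13779$)
$S{\left(b,y \right)} = \frac{1064}{67}$ ($S{\left(b,y \right)} = \frac{13779 + 53}{450 + 421} = \frac{13832}{871} = 13832 \cdot \frac{1}{871} = \frac{1064}{67}$)
$\frac{R{\left(-1838 \right)} - 3290218}{S{\left(-2265,2884 \right)}} = \frac{\frac{1}{-1955 - 1838} - 3290218}{\frac{1064}{67}} = \left(\frac{1}{-3793} - 3290218\right) \frac{67}{1064} = \left(- \frac{1}{3793} - 3290218\right) \frac{67}{1064} = \left(- \frac{12479796875}{3793}\right) \frac{67}{1064} = - \frac{119449484375}{576536}$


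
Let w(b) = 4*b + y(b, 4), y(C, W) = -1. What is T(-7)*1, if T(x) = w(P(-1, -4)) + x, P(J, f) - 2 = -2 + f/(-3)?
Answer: -8/3 ≈ -2.6667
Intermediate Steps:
P(J, f) = -f/3 (P(J, f) = 2 + (-2 + f/(-3)) = 2 + (-2 + f*(-1/3)) = 2 + (-2 - f/3) = -f/3)
w(b) = -1 + 4*b (w(b) = 4*b - 1 = -1 + 4*b)
T(x) = 13/3 + x (T(x) = (-1 + 4*(-1/3*(-4))) + x = (-1 + 4*(4/3)) + x = (-1 + 16/3) + x = 13/3 + x)
T(-7)*1 = (13/3 - 7)*1 = -8/3*1 = -8/3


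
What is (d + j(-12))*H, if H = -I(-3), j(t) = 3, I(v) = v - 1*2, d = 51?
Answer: 270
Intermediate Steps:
I(v) = -2 + v (I(v) = v - 2 = -2 + v)
H = 5 (H = -(-2 - 3) = -1*(-5) = 5)
(d + j(-12))*H = (51 + 3)*5 = 54*5 = 270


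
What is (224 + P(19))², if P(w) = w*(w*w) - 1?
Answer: 50154724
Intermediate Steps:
P(w) = -1 + w³ (P(w) = w*w² - 1 = w³ - 1 = -1 + w³)
(224 + P(19))² = (224 + (-1 + 19³))² = (224 + (-1 + 6859))² = (224 + 6858)² = 7082² = 50154724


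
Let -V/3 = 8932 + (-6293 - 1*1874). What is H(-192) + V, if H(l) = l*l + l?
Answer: 34377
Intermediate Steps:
H(l) = l + l² (H(l) = l² + l = l + l²)
V = -2295 (V = -3*(8932 + (-6293 - 1*1874)) = -3*(8932 + (-6293 - 1874)) = -3*(8932 - 8167) = -3*765 = -2295)
H(-192) + V = -192*(1 - 192) - 2295 = -192*(-191) - 2295 = 36672 - 2295 = 34377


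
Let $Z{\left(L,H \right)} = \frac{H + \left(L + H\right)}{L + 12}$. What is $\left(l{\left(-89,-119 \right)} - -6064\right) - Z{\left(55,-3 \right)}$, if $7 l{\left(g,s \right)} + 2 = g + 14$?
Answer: $\frac{405502}{67} \approx 6052.3$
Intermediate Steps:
$l{\left(g,s \right)} = \frac{12}{7} + \frac{g}{7}$ ($l{\left(g,s \right)} = - \frac{2}{7} + \frac{g + 14}{7} = - \frac{2}{7} + \frac{14 + g}{7} = - \frac{2}{7} + \left(2 + \frac{g}{7}\right) = \frac{12}{7} + \frac{g}{7}$)
$Z{\left(L,H \right)} = \frac{L + 2 H}{12 + L}$ ($Z{\left(L,H \right)} = \frac{H + \left(H + L\right)}{12 + L} = \frac{L + 2 H}{12 + L}$)
$\left(l{\left(-89,-119 \right)} - -6064\right) - Z{\left(55,-3 \right)} = \left(\left(\frac{12}{7} + \frac{1}{7} \left(-89\right)\right) - -6064\right) - \frac{55 + 2 \left(-3\right)}{12 + 55} = \left(\left(\frac{12}{7} - \frac{89}{7}\right) + 6064\right) - \frac{55 - 6}{67} = \left(-11 + 6064\right) - \frac{1}{67} \cdot 49 = 6053 - \frac{49}{67} = \frac{405502}{67}$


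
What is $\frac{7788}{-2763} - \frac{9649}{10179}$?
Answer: $- \frac{11770471}{3124953} \approx -3.7666$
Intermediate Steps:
$\frac{7788}{-2763} - \frac{9649}{10179} = 7788 \left(- \frac{1}{2763}\right) - \frac{9649}{10179} = - \frac{2596}{921} - \frac{9649}{10179} = - \frac{11770471}{3124953}$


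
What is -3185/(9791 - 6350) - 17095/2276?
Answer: -66072955/7831716 ≈ -8.4366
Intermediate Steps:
-3185/(9791 - 6350) - 17095/2276 = -3185/3441 - 17095*1/2276 = -3185*1/3441 - 17095/2276 = -3185/3441 - 17095/2276 = -66072955/7831716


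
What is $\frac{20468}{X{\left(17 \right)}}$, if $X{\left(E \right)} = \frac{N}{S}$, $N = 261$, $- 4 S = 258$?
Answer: $- \frac{440062}{87} \approx -5058.2$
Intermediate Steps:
$S = - \frac{129}{2}$ ($S = \left(- \frac{1}{4}\right) 258 = - \frac{129}{2} \approx -64.5$)
$X{\left(E \right)} = - \frac{174}{43}$ ($X{\left(E \right)} = \frac{261}{- \frac{129}{2}} = 261 \left(- \frac{2}{129}\right) = - \frac{174}{43}$)
$\frac{20468}{X{\left(17 \right)}} = \frac{20468}{- \frac{174}{43}} = 20468 \left(- \frac{43}{174}\right) = - \frac{440062}{87}$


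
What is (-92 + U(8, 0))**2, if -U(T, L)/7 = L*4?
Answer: 8464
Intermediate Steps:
U(T, L) = -28*L (U(T, L) = -7*L*4 = -28*L)
(-92 + U(8, 0))**2 = (-92 - 28*0)**2 = (-92 + 0)**2 = (-92)**2 = 8464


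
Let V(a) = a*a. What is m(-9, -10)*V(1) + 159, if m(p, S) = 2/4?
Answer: 319/2 ≈ 159.50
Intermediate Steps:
m(p, S) = ½ (m(p, S) = 2*(¼) = ½)
V(a) = a²
m(-9, -10)*V(1) + 159 = (½)*1² + 159 = (½)*1 + 159 = ½ + 159 = 319/2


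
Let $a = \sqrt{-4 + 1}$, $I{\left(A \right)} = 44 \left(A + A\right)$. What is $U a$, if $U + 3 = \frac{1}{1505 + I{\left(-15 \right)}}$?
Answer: $- \frac{554 i \sqrt{3}}{185} \approx - 5.1868 i$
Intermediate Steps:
$I{\left(A \right)} = 88 A$ ($I{\left(A \right)} = 44 \cdot 2 A = 88 A$)
$U = - \frac{554}{185}$ ($U = -3 + \frac{1}{1505 + 88 \left(-15\right)} = -3 + \frac{1}{1505 - 1320} = -3 + \frac{1}{185} = - \frac{554}{185} \approx -2.9946$)
$a = i \sqrt{3}$ ($a = \sqrt{-3} = i \sqrt{3} \approx 1.732 i$)
$U a = - \frac{554 i \sqrt{3}}{185}$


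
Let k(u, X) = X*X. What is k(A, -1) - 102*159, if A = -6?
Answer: -16217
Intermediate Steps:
k(u, X) = X²
k(A, -1) - 102*159 = (-1)² - 102*159 = 1 - 16218 = -16217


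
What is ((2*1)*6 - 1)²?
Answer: 121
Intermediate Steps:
((2*1)*6 - 1)² = (2*6 - 1)² = (12 - 1)² = 11² = 121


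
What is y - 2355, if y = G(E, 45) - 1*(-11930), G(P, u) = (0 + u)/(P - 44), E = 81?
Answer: 354320/37 ≈ 9576.2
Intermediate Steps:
G(P, u) = u/(-44 + P)
y = 441455/37 (y = 45/(-44 + 81) - 1*(-11930) = 45/37 + 11930 = 441455/37 ≈ 11931.)
y - 2355 = 441455/37 - 2355 = 354320/37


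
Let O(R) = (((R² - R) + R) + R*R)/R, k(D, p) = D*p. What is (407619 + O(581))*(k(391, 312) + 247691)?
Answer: 151119386423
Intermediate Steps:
O(R) = 2*R (O(R) = (R² + R²)/R = (2*R²)/R = 2*R)
(407619 + O(581))*(k(391, 312) + 247691) = (407619 + 2*581)*(391*312 + 247691) = (407619 + 1162)*(121992 + 247691) = 408781*369683 = 151119386423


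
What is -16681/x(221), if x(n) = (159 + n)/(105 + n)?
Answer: -2719003/190 ≈ -14311.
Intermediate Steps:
x(n) = (159 + n)/(105 + n)
-16681/x(221) = -16681*(105 + 221)/(159 + 221) = -16681/(380/326) = -16681/((1/326)*380) = -16681/190/163 = -16681*163/190 = -2719003/190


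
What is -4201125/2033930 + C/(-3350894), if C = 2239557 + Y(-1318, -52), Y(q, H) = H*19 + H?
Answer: -931525571878/340774191671 ≈ -2.7336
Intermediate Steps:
Y(q, H) = 20*H (Y(q, H) = 19*H + H = 20*H)
C = 2238517 (C = 2239557 + 20*(-52) = 2239557 - 1040 = 2238517)
-4201125/2033930 + C/(-3350894) = -4201125/2033930 + 2238517/(-3350894) = -4201125*1/2033930 + 2238517*(-1/3350894) = -840225/406786 - 2238517/3350894 = -931525571878/340774191671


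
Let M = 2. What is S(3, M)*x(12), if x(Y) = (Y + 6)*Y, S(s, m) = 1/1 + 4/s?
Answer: 504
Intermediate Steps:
S(s, m) = 1 + 4/s (S(s, m) = 1*1 + 4/s = 1 + 4/s)
x(Y) = Y*(6 + Y) (x(Y) = (6 + Y)*Y = Y*(6 + Y))
S(3, M)*x(12) = ((4 + 3)/3)*(12*(6 + 12)) = ((⅓)*7)*(12*18) = (7/3)*216 = 504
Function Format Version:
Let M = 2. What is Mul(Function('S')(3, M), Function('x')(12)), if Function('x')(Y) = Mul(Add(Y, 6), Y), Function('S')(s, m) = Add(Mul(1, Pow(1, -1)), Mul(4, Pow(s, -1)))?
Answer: 504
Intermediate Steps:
Function('S')(s, m) = Add(1, Mul(4, Pow(s, -1))) (Function('S')(s, m) = Add(Mul(1, 1), Mul(4, Pow(s, -1))) = Add(1, Mul(4, Pow(s, -1))))
Function('x')(Y) = Mul(Y, Add(6, Y)) (Function('x')(Y) = Mul(Add(6, Y), Y) = Mul(Y, Add(6, Y)))
Mul(Function('S')(3, M), Function('x')(12)) = Mul(Mul(Pow(3, -1), Add(4, 3)), Mul(12, Add(6, 12))) = Mul(Mul(Rational(1, 3), 7), Mul(12, 18)) = Mul(Rational(7, 3), 216) = 504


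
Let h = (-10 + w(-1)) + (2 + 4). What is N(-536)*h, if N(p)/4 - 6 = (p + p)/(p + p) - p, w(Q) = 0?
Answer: -8688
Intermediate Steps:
N(p) = 28 - 4*p (N(p) = 24 + 4*((p + p)/(p + p) - p) = 24 + 4*((2*p)/((2*p)) - p) = 24 + 4*((2*p)*(1/(2*p)) - p) = 24 + 4*(1 - p) = 24 + (4 - 4*p) = 28 - 4*p)
h = -4 (h = (-10 + 0) + (2 + 4) = -10 + 6 = -4)
N(-536)*h = (28 - 4*(-536))*(-4) = (28 + 2144)*(-4) = 2172*(-4) = -8688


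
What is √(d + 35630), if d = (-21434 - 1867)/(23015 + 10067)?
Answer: √38993368292438/33082 ≈ 188.76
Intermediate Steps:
d = -23301/33082 ≈ -0.70434
√(d + 35630) = √(-23301/33082 + 35630) = √(1178688359/33082) = √38993368292438/33082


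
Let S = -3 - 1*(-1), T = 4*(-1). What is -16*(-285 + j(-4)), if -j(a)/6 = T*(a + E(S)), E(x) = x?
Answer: 6864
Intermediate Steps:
T = -4
S = -2 (S = -3 + 1 = -2)
j(a) = -48 + 24*a (j(a) = -(-24)*(a - 2) = -(-24)*(-2 + a) = -6*(8 - 4*a) = -48 + 24*a)
-16*(-285 + j(-4)) = -16*(-285 + (-48 + 24*(-4))) = -16*(-285 + (-48 - 96)) = -16*(-285 - 144) = -16*(-429) = 6864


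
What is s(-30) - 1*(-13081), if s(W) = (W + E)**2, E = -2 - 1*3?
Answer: 14306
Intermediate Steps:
E = -5 (E = -2 - 3 = -5)
s(W) = (-5 + W)**2 (s(W) = (W - 5)**2 = (-5 + W)**2)
s(-30) - 1*(-13081) = (-5 - 30)**2 - 1*(-13081) = (-35)**2 + 13081 = 1225 + 13081 = 14306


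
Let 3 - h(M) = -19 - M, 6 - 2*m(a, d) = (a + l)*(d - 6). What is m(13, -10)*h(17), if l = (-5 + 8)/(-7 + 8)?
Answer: 5109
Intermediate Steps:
l = 3 (l = 3/1 = 3*1 = 3)
m(a, d) = 3 - (-6 + d)*(3 + a)/2 (m(a, d) = 3 - (a + 3)*(d - 6)/2 = 3 - (3 + a)*(-6 + d)/2 = 3 - (-6 + d)*(3 + a)/2)
h(M) = 22 + M (h(M) = 3 - (-19 - M) = 3 + (19 + M) = 22 + M)
m(13, -10)*h(17) = (12 + 3*13 - 3/2*(-10) - ½*13*(-10))*(22 + 17) = (12 + 39 + 15 + 65)*39 = 131*39 = 5109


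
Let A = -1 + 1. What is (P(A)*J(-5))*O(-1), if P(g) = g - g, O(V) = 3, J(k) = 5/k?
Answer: 0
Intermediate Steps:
A = 0
P(g) = 0
(P(A)*J(-5))*O(-1) = (0*(5/(-5)))*3 = (0*(5*(-1/5)))*3 = (0*(-1))*3 = 0*3 = 0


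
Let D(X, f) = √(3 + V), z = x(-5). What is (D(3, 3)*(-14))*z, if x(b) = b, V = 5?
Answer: 140*√2 ≈ 197.99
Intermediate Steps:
z = -5
D(X, f) = 2*√2 (D(X, f) = √(3 + 5) = √8 = 2*√2)
(D(3, 3)*(-14))*z = ((2*√2)*(-14))*(-5) = -28*√2*(-5) = 140*√2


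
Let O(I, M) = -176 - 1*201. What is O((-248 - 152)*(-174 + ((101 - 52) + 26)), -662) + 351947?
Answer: 351570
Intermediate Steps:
O(I, M) = -377 (O(I, M) = -176 - 201 = -377)
O((-248 - 152)*(-174 + ((101 - 52) + 26)), -662) + 351947 = -377 + 351947 = 351570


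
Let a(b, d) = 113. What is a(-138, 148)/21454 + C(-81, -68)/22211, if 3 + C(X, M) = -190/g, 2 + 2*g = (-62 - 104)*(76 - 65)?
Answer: 1119622947/217767260858 ≈ 0.0051414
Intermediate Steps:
g = -914 (g = -1 + ((-62 - 104)*(76 - 65))/2 = -1 + (-166*11)/2 = -1 + (1/2)*(-1826) = -1 - 913 = -914)
C(X, M) = -1276/457 (C(X, M) = -3 - 190/(-914) = -3 - 190*(-1/914) = -3 + 95/457 = -1276/457)
a(-138, 148)/21454 + C(-81, -68)/22211 = 113/21454 - 1276/457/22211 = 113*(1/21454) - 1276/457*1/22211 = 113/21454 - 1276/10150427 = 1119622947/217767260858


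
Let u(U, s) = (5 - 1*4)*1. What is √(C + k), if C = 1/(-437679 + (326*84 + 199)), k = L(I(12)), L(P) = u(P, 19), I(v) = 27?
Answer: √29116745/5396 ≈ 1.0000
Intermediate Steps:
u(U, s) = 1 (u(U, s) = (5 - 4)*1 = 1*1 = 1)
L(P) = 1
k = 1
C = -1/410096 (C = 1/(-437679 + (27384 + 199)) = 1/(-437679 + 27583) = 1/(-410096) = -1/410096 ≈ -2.4385e-6)
√(C + k) = √(-1/410096 + 1) = √(410095/410096) = √29116745/5396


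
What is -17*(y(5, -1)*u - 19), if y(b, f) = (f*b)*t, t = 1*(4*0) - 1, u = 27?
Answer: -1972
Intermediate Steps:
t = -1 (t = 1*0 - 1 = 0 - 1 = -1)
y(b, f) = -b*f (y(b, f) = (f*b)*(-1) = (b*f)*(-1) = -b*f)
-17*(y(5, -1)*u - 19) = -17*(-1*5*(-1)*27 - 19) = -17*(5*27 - 19) = -17*(135 - 19) = -17*116 = -1972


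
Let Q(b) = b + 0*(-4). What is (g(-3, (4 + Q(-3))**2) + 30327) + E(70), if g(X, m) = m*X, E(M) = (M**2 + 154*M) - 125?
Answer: 45879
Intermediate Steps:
Q(b) = b (Q(b) = b + 0 = b)
E(M) = -125 + M**2 + 154*M
g(X, m) = X*m
(g(-3, (4 + Q(-3))**2) + 30327) + E(70) = (-3*(4 - 3)**2 + 30327) + (-125 + 70**2 + 154*70) = (-3*1**2 + 30327) + (-125 + 4900 + 10780) = (-3*1 + 30327) + 15555 = (-3 + 30327) + 15555 = 30324 + 15555 = 45879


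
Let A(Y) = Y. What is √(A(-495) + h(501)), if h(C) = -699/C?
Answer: I*√13843966/167 ≈ 22.28*I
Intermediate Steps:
√(A(-495) + h(501)) = √(-495 - 699/501) = √(-495 - 699*1/501) = √(-495 - 233/167) = √(-82898/167) = I*√13843966/167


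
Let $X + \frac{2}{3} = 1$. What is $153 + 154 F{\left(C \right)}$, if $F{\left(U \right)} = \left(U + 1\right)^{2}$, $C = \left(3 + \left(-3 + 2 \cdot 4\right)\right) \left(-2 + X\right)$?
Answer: $\frac{212203}{9} \approx 23578.0$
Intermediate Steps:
$X = \frac{1}{3}$ ($X = - \frac{2}{3} + 1 = \frac{1}{3} \approx 0.33333$)
$C = - \frac{40}{3}$ ($C = \left(3 + \left(-3 + 2 \cdot 4\right)\right) \left(-2 + \frac{1}{3}\right) = \left(3 + \left(-3 + 8\right)\right) \left(- \frac{5}{3}\right) = \left(3 + 5\right) \left(- \frac{5}{3}\right) = 8 \left(- \frac{5}{3}\right) = - \frac{40}{3} \approx -13.333$)
$F{\left(U \right)} = \left(1 + U\right)^{2}$
$153 + 154 F{\left(C \right)} = 153 + 154 \left(1 - \frac{40}{3}\right)^{2} = 153 + 154 \left(- \frac{37}{3}\right)^{2} = 153 + 154 \cdot \frac{1369}{9} = 153 + \frac{210826}{9} = \frac{212203}{9}$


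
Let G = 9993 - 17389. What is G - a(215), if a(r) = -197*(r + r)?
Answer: 77314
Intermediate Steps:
a(r) = -394*r
G = -7396
G - a(215) = -7396 - (-394)*215 = -7396 - 1*(-84710) = -7396 + 84710 = 77314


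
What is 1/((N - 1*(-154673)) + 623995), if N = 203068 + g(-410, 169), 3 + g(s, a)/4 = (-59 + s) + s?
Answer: 1/978208 ≈ 1.0223e-6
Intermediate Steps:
g(s, a) = -248 + 8*s (g(s, a) = -12 + 4*((-59 + s) + s) = -12 + 4*(-59 + 2*s) = -12 + (-236 + 8*s) = -248 + 8*s)
N = 199540 (N = 203068 + (-248 + 8*(-410)) = 203068 + (-248 - 3280) = 203068 - 3528 = 199540)
1/((N - 1*(-154673)) + 623995) = 1/((199540 - 1*(-154673)) + 623995) = 1/((199540 + 154673) + 623995) = 1/(354213 + 623995) = 1/978208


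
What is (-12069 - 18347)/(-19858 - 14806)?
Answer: 3802/4333 ≈ 0.87745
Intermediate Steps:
(-12069 - 18347)/(-19858 - 14806) = -30416/(-34664) = -30416*(-1/34664) = 3802/4333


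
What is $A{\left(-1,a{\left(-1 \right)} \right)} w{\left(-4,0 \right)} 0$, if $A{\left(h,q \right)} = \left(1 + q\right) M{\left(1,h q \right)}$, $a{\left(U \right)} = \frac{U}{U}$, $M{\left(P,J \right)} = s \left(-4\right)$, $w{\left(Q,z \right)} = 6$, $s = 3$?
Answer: $0$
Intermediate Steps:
$M{\left(P,J \right)} = -12$ ($M{\left(P,J \right)} = 3 \left(-4\right) = -12$)
$a{\left(U \right)} = 1$
$A{\left(h,q \right)} = -12 - 12 q$ ($A{\left(h,q \right)} = \left(1 + q\right) \left(-12\right) = -12 - 12 q$)
$A{\left(-1,a{\left(-1 \right)} \right)} w{\left(-4,0 \right)} 0 = \left(-12 - 12\right) 6 \cdot 0 = \left(-24\right) 6 \cdot 0 = \left(-144\right) 0 = 0$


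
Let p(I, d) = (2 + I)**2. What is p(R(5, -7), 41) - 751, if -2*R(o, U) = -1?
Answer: -2979/4 ≈ -744.75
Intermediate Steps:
R(o, U) = 1/2 (R(o, U) = -1/2*(-1) = 1/2)
p(R(5, -7), 41) - 751 = (2 + 1/2)**2 - 751 = (5/2)**2 - 751 = 25/4 - 751 = -2979/4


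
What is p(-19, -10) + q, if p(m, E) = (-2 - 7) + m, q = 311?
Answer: 283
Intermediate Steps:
p(m, E) = -9 + m
p(-19, -10) + q = (-9 - 19) + 311 = -28 + 311 = 283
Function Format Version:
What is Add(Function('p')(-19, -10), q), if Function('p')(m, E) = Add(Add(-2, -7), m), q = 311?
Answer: 283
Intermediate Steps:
Function('p')(m, E) = Add(-9, m)
Add(Function('p')(-19, -10), q) = Add(Add(-9, -19), 311) = Add(-28, 311) = 283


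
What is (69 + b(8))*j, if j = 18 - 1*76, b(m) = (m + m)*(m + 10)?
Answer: -20706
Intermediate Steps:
b(m) = 2*m*(10 + m) (b(m) = (2*m)*(10 + m) = 2*m*(10 + m))
j = -58 (j = 18 - 76 = -58)
(69 + b(8))*j = (69 + 2*8*(10 + 8))*(-58) = (69 + 2*8*18)*(-58) = (69 + 288)*(-58) = 357*(-58) = -20706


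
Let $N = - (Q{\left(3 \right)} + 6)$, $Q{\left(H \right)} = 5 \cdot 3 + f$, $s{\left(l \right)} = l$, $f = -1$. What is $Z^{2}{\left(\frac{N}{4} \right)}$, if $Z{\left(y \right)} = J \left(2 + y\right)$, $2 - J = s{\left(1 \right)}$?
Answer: $9$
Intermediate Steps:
$Q{\left(H \right)} = 14$ ($Q{\left(H \right)} = 5 \cdot 3 - 1 = 15 - 1 = 14$)
$N = -20$ ($N = - (14 + 6) = \left(-1\right) 20 = -20$)
$J = 1$ ($J = 2 - 1 = 1$)
$Z{\left(y \right)} = 2 + y$ ($Z{\left(y \right)} = 1 \left(2 + y\right) = 2 + y$)
$Z^{2}{\left(\frac{N}{4} \right)} = \left(2 - \frac{20}{4}\right)^{2} = \left(2 - 5\right)^{2} = \left(-3\right)^{2} = 9$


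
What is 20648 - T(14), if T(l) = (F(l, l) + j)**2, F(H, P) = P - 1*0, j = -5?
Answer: 20567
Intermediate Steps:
F(H, P) = P (F(H, P) = P + 0 = P)
T(l) = (-5 + l)**2 (T(l) = (l - 5)**2 = (-5 + l)**2)
20648 - T(14) = 20648 - (-5 + 14)**2 = 20648 - 1*9**2 = 20648 - 1*81 = 20648 - 81 = 20567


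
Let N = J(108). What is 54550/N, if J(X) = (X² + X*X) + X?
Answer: 27275/11718 ≈ 2.3276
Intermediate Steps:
J(X) = X + 2*X² (J(X) = (X² + X²) + X = 2*X² + X = X + 2*X²)
N = 23436 (N = 108*(1 + 2*108) = 108*(1 + 216) = 108*217 = 23436)
54550/N = 54550/23436 = 54550*(1/23436) = 27275/11718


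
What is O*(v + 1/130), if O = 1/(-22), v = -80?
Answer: 10399/2860 ≈ 3.6360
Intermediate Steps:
O = -1/22 ≈ -0.045455
O*(v + 1/130) = -(-80 + 1/130)/22 = -1/22*(-10399/130) = 10399/2860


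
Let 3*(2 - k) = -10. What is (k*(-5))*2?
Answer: -160/3 ≈ -53.333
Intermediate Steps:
k = 16/3 (k = 2 - ⅓*(-10) = 2 + 10/3 = 16/3 ≈ 5.3333)
(k*(-5))*2 = ((16/3)*(-5))*2 = -80/3*2 = -160/3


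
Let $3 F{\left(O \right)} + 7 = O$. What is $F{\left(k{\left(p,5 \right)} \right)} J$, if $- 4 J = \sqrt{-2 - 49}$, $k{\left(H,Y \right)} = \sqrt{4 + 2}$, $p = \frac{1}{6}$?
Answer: $\frac{i \sqrt{51} \left(7 - \sqrt{6}\right)}{12} \approx 2.7081 i$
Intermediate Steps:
$p = \frac{1}{6} \approx 0.16667$
$k{\left(H,Y \right)} = \sqrt{6}$
$F{\left(O \right)} = - \frac{7}{3} + \frac{O}{3}$
$J = - \frac{i \sqrt{51}}{4}$ ($J = - \frac{\sqrt{-2 - 49}}{4} = - \frac{\sqrt{-51}}{4} = - \frac{i \sqrt{51}}{4} \approx - 1.7854 i$)
$F{\left(k{\left(p,5 \right)} \right)} J = \left(- \frac{7}{3} + \frac{\sqrt{6}}{3}\right) \left(- \frac{i \sqrt{51}}{4}\right) = - \frac{i \sqrt{51} \left(- \frac{7}{3} + \frac{\sqrt{6}}{3}\right)}{4}$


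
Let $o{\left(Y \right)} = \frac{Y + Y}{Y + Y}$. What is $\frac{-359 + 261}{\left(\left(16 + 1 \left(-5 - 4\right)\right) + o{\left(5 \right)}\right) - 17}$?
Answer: $\frac{98}{9} \approx 10.889$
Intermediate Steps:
$o{\left(Y \right)} = 1$ ($o{\left(Y \right)} = \frac{2 Y}{2 Y} = 2 Y \frac{1}{2 Y} = 1$)
$\frac{-359 + 261}{\left(\left(16 + 1 \left(-5 - 4\right)\right) + o{\left(5 \right)}\right) - 17} = \frac{-359 + 261}{\left(\left(16 + 1 \left(-5 - 4\right)\right) + 1\right) - 17} = - \frac{98}{\left(\left(16 + 1 \left(-9\right)\right) + 1\right) - 17} = - \frac{98}{\left(\left(16 - 9\right) + 1\right) - 17} = - \frac{98}{\left(7 + 1\right) - 17} = - \frac{98}{8 - 17} = - \frac{98}{-9} = \left(-98\right) \left(- \frac{1}{9}\right) = \frac{98}{9}$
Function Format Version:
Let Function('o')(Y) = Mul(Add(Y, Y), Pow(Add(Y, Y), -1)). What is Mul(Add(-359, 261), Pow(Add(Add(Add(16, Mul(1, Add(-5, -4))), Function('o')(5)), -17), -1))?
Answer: Rational(98, 9) ≈ 10.889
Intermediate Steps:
Function('o')(Y) = 1 (Function('o')(Y) = Mul(Mul(2, Y), Pow(Mul(2, Y), -1)) = Mul(Mul(2, Y), Mul(Rational(1, 2), Pow(Y, -1))) = 1)
Mul(Add(-359, 261), Pow(Add(Add(Add(16, Mul(1, Add(-5, -4))), Function('o')(5)), -17), -1)) = Mul(Add(-359, 261), Pow(Add(Add(Add(16, Mul(1, Add(-5, -4))), 1), -17), -1)) = Mul(-98, Pow(Add(Add(Add(16, Mul(1, -9)), 1), -17), -1)) = Mul(-98, Pow(Add(Add(Add(16, -9), 1), -17), -1)) = Mul(-98, Pow(Add(Add(7, 1), -17), -1)) = Mul(-98, Pow(Add(8, -17), -1)) = Mul(-98, Pow(-9, -1)) = Mul(-98, Rational(-1, 9)) = Rational(98, 9)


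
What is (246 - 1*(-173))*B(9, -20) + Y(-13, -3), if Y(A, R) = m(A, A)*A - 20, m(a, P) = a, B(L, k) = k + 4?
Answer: -6555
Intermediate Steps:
B(L, k) = 4 + k
Y(A, R) = -20 + A² (Y(A, R) = A*A - 20 = A² - 20 = -20 + A²)
(246 - 1*(-173))*B(9, -20) + Y(-13, -3) = (246 - 1*(-173))*(4 - 20) + (-20 + (-13)²) = (246 + 173)*(-16) + (-20 + 169) = 419*(-16) + 149 = -6704 + 149 = -6555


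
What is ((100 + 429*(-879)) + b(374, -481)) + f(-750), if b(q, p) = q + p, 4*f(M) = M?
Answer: -754571/2 ≈ -3.7729e+5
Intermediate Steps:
f(M) = M/4
b(q, p) = p + q
((100 + 429*(-879)) + b(374, -481)) + f(-750) = ((100 + 429*(-879)) + (-481 + 374)) + (¼)*(-750) = ((100 - 377091) - 107) - 375/2 = (-376991 - 107) - 375/2 = -377098 - 375/2 = -754571/2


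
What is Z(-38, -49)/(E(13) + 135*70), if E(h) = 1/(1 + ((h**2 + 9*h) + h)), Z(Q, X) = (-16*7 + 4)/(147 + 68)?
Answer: -6480/121905043 ≈ -5.3156e-5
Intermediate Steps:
Z(Q, X) = -108/215 (Z(Q, X) = (-112 + 4)/215 = -108*1/215 = -108/215)
E(h) = 1/(1 + h**2 + 10*h) (E(h) = 1/(1 + (h**2 + 10*h)) = 1/(1 + h**2 + 10*h))
Z(-38, -49)/(E(13) + 135*70) = -108/(215*(1/(1 + 13**2 + 10*13) + 135*70)) = -108/(215*(1/(1 + 169 + 130) + 9450)) = -108/(215*(1/300 + 9450)) = -108/(215*2835001/300) = -108/215*300/2835001 = -6480/121905043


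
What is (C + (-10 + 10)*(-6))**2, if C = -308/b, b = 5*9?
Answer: 94864/2025 ≈ 46.846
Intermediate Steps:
b = 45
C = -308/45 ≈ -6.8444
(C + (-10 + 10)*(-6))**2 = (-308/45 + (-10 + 10)*(-6))**2 = (-308/45 + 0*(-6))**2 = (-308/45 + 0)**2 = (-308/45)**2 = 94864/2025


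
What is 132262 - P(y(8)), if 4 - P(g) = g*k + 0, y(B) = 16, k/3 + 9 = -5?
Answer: 131586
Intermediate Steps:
k = -42 (k = -27 + 3*(-5) = -27 - 15 = -42)
P(g) = 4 + 42*g (P(g) = 4 - (g*(-42) + 0) = 4 - (-42*g + 0) = 4 - (-42)*g = 4 + 42*g)
132262 - P(y(8)) = 132262 - (4 + 42*16) = 132262 - (4 + 672) = 132262 - 1*676 = 132262 - 676 = 131586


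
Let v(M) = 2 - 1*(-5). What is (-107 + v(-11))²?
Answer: 10000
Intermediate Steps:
v(M) = 7 (v(M) = 2 + 5 = 7)
(-107 + v(-11))² = (-107 + 7)² = (-100)² = 10000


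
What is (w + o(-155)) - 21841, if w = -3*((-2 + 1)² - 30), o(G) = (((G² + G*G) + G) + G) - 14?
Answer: 25972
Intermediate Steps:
o(G) = -14 + 2*G + 2*G² (o(G) = (((G² + G²) + G) + G) - 14 = ((2*G² + G) + G) - 14 = ((G + 2*G²) + G) - 14 = (2*G + 2*G²) - 14 = -14 + 2*G + 2*G²)
w = 87 (w = -3*((-1)² - 30) = -3*(1 - 30) = -3*(-29) = 87)
(w + o(-155)) - 21841 = (87 + (-14 + 2*(-155) + 2*(-155)²)) - 21841 = (87 + (-14 - 310 + 2*24025)) - 21841 = (87 + (-14 - 310 + 48050)) - 21841 = (87 + 47726) - 21841 = 47813 - 21841 = 25972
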